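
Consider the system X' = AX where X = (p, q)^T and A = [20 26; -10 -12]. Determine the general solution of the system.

Coefficient matrix A = [[20, 26], [-10, -12]].
Characteristic polynomial det(A - λI) = λ^2 - 8λ + 20 = 0.
Eigenvalues λ = 4 ± 2i (complex conjugate pair).
For λ=4+2i: an eigenvector is (-2,1) - i(-3,2) = (-2 + 3i, 1 - 2i).
A real fundamental pair from Re and Im of e^((4+2i)t)v: X_1 = e^(4t)(cos(2t)·(-2,1) + sin(2t)·(-3,2)), X_2 = e^(4t)(sin(2t)·(-2,1) - cos(2t)·(-3,2)).
General solution: c_1X_1 + c_2X_2.

p(t) = -3c_1e^(4t)sin(2t) - 2c_1e^(4t)cos(2t) - 2c_2e^(4t)sin(2t) + 3c_2e^(4t)cos(2t), q(t) = 2c_1e^(4t)sin(2t) + c_1e^(4t)cos(2t) + c_2e^(4t)sin(2t) - 2c_2e^(4t)cos(2t)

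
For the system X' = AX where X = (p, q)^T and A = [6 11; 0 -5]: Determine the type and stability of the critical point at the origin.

saddle

A = [[6,11],[0,-5]]; det(A-λI) = λ^2 - λ - 30.
λ = 6, -5: opposite signs.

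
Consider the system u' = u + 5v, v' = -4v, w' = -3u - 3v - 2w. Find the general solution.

Coefficient matrix A = [[1, 5, 0], [0, -4, 0], [-3, -3, -2]].
det(A - λI) = 0 gives eigenvalues λ = -4, 1, -2.
For λ=-4: eigenvector (-1,1,0).
For λ=1: eigenvector (1,0,-1).
For λ=-2: eigenvector (0,0,1).
General solution: K_1e^(-4t)(-1,1,0) + K_2e^(t)(1,0,-1) + K_3e^(-2t)(0,0,1).

u(t) = -K_1e^(-4t) + K_2e^(t), v(t) = K_1e^(-4t), w(t) = -K_2e^(t) + K_3e^(-2t)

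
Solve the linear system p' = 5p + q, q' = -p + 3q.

p(t) = -C_1e^(4t) - C_2te^(4t) - 3C_2e^(4t), q(t) = C_1e^(4t) + C_2te^(4t) + 2C_2e^(4t)

Coefficient matrix A = [[5, 1], [-1, 3]].
Characteristic polynomial det(A - λI) = λ^2 - 8λ + 16 = 0.
Single eigenvalue λ = 4 with algebraic multiplicity 2.
Eigenvector v = (-1,1); generalized eigenvector w with (A-λI)w=v is (-3,2).
General solution: e^(4t)[C_1·v + C_2·(t·v + w)].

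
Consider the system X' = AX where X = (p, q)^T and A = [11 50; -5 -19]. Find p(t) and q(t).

p(t) = -3K_1e^(-4t)sin(5t) - K_1e^(-4t)cos(5t) - K_2e^(-4t)sin(5t) + 3K_2e^(-4t)cos(5t), q(t) = K_1e^(-4t)sin(5t) - K_2e^(-4t)cos(5t)

Coefficient matrix A = [[11, 50], [-5, -19]].
Characteristic polynomial det(A - λI) = λ^2 + 8λ + 41 = 0.
Eigenvalues λ = -4 ± 5i (complex conjugate pair).
For λ=-4+5i: an eigenvector is (-1,0) - i(-3,1) = (-1 + 3i, 0 - i).
A real fundamental pair from Re and Im of e^((-4+5i)t)v: X_1 = e^(-4t)(cos(5t)·(-1,0) + sin(5t)·(-3,1)), X_2 = e^(-4t)(sin(5t)·(-1,0) - cos(5t)·(-3,1)).
General solution: K_1X_1 + K_2X_2.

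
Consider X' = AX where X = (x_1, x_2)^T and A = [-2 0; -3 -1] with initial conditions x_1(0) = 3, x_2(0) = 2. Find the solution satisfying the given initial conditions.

Coefficient matrix A = [[-2, 0], [-3, -1]].
Characteristic polynomial det(A - λI) = λ^2 + 3λ + 2 = 0.
Eigenvalues λ = -2, -1.
For λ=-2: (A-λI) row 2 is [-3, 1], so an eigenvector is (-1, -3).
For λ=-1: (A-λI) row 1 is [-1, 0], so an eigenvector is (0, 1).
General solution: c_1e^(-2t)(-1,-3) + c_2e^(-t)(0,1).
Applying x_1(0)=3, x_2(0)=2 gives c_1=-3, c_2=-7.

x_1(t) = 3e^(-2t), x_2(t) = -7e^(-t) + 9e^(-2t)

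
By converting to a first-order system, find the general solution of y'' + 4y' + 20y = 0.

y(t) = c_1e^(-2t)cos(4t) + c_2e^(-2t)sin(4t)

Let x_1 = y, x_2 = y'. Then x_1' = x_2 and x_2' = -20x_1 - 4x_2.
A = [[0,1],[-20,-4]]; det(A-λI) = λ^2 + 4λ + 20.
Eigenvalues λ = -2 ± 4i.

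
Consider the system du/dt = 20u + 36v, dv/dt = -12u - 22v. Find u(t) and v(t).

Coefficient matrix A = [[20, 36], [-12, -22]].
Characteristic polynomial det(A - λI) = λ^2 + 2λ - 8 = 0.
Eigenvalues λ = -4, 2.
For λ=-4: (A-λI) row 1 is [24, 36], so an eigenvector is (-3, 2).
For λ=2: (A-λI) row 1 is [18, 36], so an eigenvector is (2, -1).
General solution: C_1e^(-4t)(-3,2) + C_2e^(2t)(2,-1).

u(t) = -3C_1e^(-4t) + 2C_2e^(2t), v(t) = 2C_1e^(-4t) - C_2e^(2t)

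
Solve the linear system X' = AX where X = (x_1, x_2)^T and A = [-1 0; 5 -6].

Coefficient matrix A = [[-1, 0], [5, -6]].
Characteristic polynomial det(A - λI) = λ^2 + 7λ + 6 = 0.
Eigenvalues λ = -6, -1.
For λ=-6: (A-λI) row 1 is [5, 0], so an eigenvector is (0, 1).
For λ=-1: (A-λI) row 2 is [5, -5], so an eigenvector is (-1, -1).
General solution: C_1e^(-6t)(0,1) + C_2e^(-t)(-1,-1).

x_1(t) = -C_2e^(-t), x_2(t) = C_1e^(-6t) - C_2e^(-t)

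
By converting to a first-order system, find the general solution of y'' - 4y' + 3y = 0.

Let x_1 = y, x_2 = y'. Then x_1' = x_2 and x_2' = -3x_1 + 4x_2.
A = [[0,1],[-3,4]]; det(A-λI) = λ^2 - 4λ + 3.
Eigenvalues λ = 3, 1 with eigenvectors (1,3), (1,1).

y(t) = c_1e^(3t) + c_2e^(t)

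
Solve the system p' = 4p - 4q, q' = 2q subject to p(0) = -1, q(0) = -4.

Coefficient matrix A = [[4, -4], [0, 2]].
Characteristic polynomial det(A - λI) = λ^2 - 6λ + 8 = 0.
Eigenvalues λ = 2, 4.
For λ=2: (A-λI) row 1 is [2, -4], so an eigenvector is (2, 1).
For λ=4: (A-λI) row 1 is [0, -4], so an eigenvector is (1, 0).
General solution: C_1e^(2t)(2,1) + C_2e^(4t)(1,0).
Applying p(0)=-1, q(0)=-4 gives C_1=-4, C_2=7.

p(t) = 7e^(4t) - 8e^(2t), q(t) = -4e^(2t)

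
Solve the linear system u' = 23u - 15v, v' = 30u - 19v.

Coefficient matrix A = [[23, -15], [30, -19]].
Characteristic polynomial det(A - λI) = λ^2 - 4λ + 13 = 0.
Eigenvalues λ = 2 ± 3i (complex conjugate pair).
For λ=2+3i: an eigenvector is (-2,-3) - i(1,1) = (-2 - i, -3 - i).
A real fundamental pair from Re and Im of e^((2+3i)t)v: X_1 = e^(2t)(cos(3t)·(-2,-3) + sin(3t)·(1,1)), X_2 = e^(2t)(sin(3t)·(-2,-3) - cos(3t)·(1,1)).
General solution: C_1X_1 + C_2X_2.

u(t) = C_1e^(2t)sin(3t) - 2C_1e^(2t)cos(3t) - 2C_2e^(2t)sin(3t) - C_2e^(2t)cos(3t), v(t) = C_1e^(2t)sin(3t) - 3C_1e^(2t)cos(3t) - 3C_2e^(2t)sin(3t) - C_2e^(2t)cos(3t)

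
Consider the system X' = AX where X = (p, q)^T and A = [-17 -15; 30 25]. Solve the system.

Coefficient matrix A = [[-17, -15], [30, 25]].
Characteristic polynomial det(A - λI) = λ^2 - 8λ + 25 = 0.
Eigenvalues λ = 4 ± 3i (complex conjugate pair).
For λ=4+3i: an eigenvector is (-2,3) - i(-1,1) = (-2 + i, 3 - i).
A real fundamental pair from Re and Im of e^((4+3i)t)v: X_1 = e^(4t)(cos(3t)·(-2,3) + sin(3t)·(-1,1)), X_2 = e^(4t)(sin(3t)·(-2,3) - cos(3t)·(-1,1)).
General solution: K_1X_1 + K_2X_2.

p(t) = -K_1e^(4t)sin(3t) - 2K_1e^(4t)cos(3t) - 2K_2e^(4t)sin(3t) + K_2e^(4t)cos(3t), q(t) = K_1e^(4t)sin(3t) + 3K_1e^(4t)cos(3t) + 3K_2e^(4t)sin(3t) - K_2e^(4t)cos(3t)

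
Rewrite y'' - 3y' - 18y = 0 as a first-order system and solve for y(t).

y(t) = C_1e^(-3t) + C_2e^(6t)

Let x_1 = y, x_2 = y'. Then x_1' = x_2 and x_2' = 18x_1 + 3x_2.
A = [[0,1],[18,3]]; det(A-λI) = λ^2 - 3λ - 18.
Eigenvalues λ = -3, 6 with eigenvectors (1,-3), (1,6).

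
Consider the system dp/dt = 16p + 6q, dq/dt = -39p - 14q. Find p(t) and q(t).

p(t) = K_1e^(t)sin(3t) - K_1e^(t)cos(3t) - K_2e^(t)sin(3t) - K_2e^(t)cos(3t), q(t) = -2K_1e^(t)sin(3t) + 3K_1e^(t)cos(3t) + 3K_2e^(t)sin(3t) + 2K_2e^(t)cos(3t)

Coefficient matrix A = [[16, 6], [-39, -14]].
Characteristic polynomial det(A - λI) = λ^2 - 2λ + 10 = 0.
Eigenvalues λ = 1 ± 3i (complex conjugate pair).
For λ=1+3i: an eigenvector is (-1,3) - i(1,-2) = (-1 - i, 3 + 2i).
A real fundamental pair from Re and Im of e^((1+3i)t)v: X_1 = e^(t)(cos(3t)·(-1,3) + sin(3t)·(1,-2)), X_2 = e^(t)(sin(3t)·(-1,3) - cos(3t)·(1,-2)).
General solution: K_1X_1 + K_2X_2.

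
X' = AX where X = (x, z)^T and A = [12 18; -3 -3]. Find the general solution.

x(t) = -2K_1e^(3t) - 3K_2e^(6t), z(t) = K_1e^(3t) + K_2e^(6t)

Coefficient matrix A = [[12, 18], [-3, -3]].
Characteristic polynomial det(A - λI) = λ^2 - 9λ + 18 = 0.
Eigenvalues λ = 3, 6.
For λ=3: (A-λI) row 1 is [9, 18], so an eigenvector is (-2, 1).
For λ=6: (A-λI) row 1 is [6, 18], so an eigenvector is (-3, 1).
General solution: K_1e^(3t)(-2,1) + K_2e^(6t)(-3,1).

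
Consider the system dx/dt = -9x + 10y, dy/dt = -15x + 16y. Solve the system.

x(t) = -c_1e^(t) - 2c_2e^(6t), y(t) = -c_1e^(t) - 3c_2e^(6t)

Coefficient matrix A = [[-9, 10], [-15, 16]].
Characteristic polynomial det(A - λI) = λ^2 - 7λ + 6 = 0.
Eigenvalues λ = 1, 6.
For λ=1: (A-λI) row 1 is [-10, 10], so an eigenvector is (-1, -1).
For λ=6: (A-λI) row 1 is [-15, 10], so an eigenvector is (-2, -3).
General solution: c_1e^(t)(-1,-1) + c_2e^(6t)(-2,-3).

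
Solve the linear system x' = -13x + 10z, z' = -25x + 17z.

x(t) = C_1e^(2t)sin(5t) + C_1e^(2t)cos(5t) + C_2e^(2t)sin(5t) - C_2e^(2t)cos(5t), z(t) = C_1e^(2t)sin(5t) + 2C_1e^(2t)cos(5t) + 2C_2e^(2t)sin(5t) - C_2e^(2t)cos(5t)

Coefficient matrix A = [[-13, 10], [-25, 17]].
Characteristic polynomial det(A - λI) = λ^2 - 4λ + 29 = 0.
Eigenvalues λ = 2 ± 5i (complex conjugate pair).
For λ=2+5i: an eigenvector is (1,2) - i(1,1) = (1 - i, 2 - i).
A real fundamental pair from Re and Im of e^((2+5i)t)v: X_1 = e^(2t)(cos(5t)·(1,2) + sin(5t)·(1,1)), X_2 = e^(2t)(sin(5t)·(1,2) - cos(5t)·(1,1)).
General solution: C_1X_1 + C_2X_2.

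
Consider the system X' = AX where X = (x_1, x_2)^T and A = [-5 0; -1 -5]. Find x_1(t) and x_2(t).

Coefficient matrix A = [[-5, 0], [-1, -5]].
Characteristic polynomial det(A - λI) = λ^2 + 10λ + 25 = 0.
Single eigenvalue λ = -5 with algebraic multiplicity 2.
Eigenvector v = (0,1); generalized eigenvector w with (A-λI)w=v is (-1,3).
General solution: e^(-5t)[K_1·v + K_2·(t·v + w)].

x_1(t) = -K_2e^(-5t), x_2(t) = K_1e^(-5t) + K_2te^(-5t) + 3K_2e^(-5t)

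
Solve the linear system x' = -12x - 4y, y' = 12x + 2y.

x(t) = -2K_1e^(-6t) + K_2e^(-4t), y(t) = 3K_1e^(-6t) - 2K_2e^(-4t)

Coefficient matrix A = [[-12, -4], [12, 2]].
Characteristic polynomial det(A - λI) = λ^2 + 10λ + 24 = 0.
Eigenvalues λ = -6, -4.
For λ=-6: (A-λI) row 1 is [-6, -4], so an eigenvector is (-2, 3).
For λ=-4: (A-λI) row 1 is [-8, -4], so an eigenvector is (1, -2).
General solution: K_1e^(-6t)(-2,3) + K_2e^(-4t)(1,-2).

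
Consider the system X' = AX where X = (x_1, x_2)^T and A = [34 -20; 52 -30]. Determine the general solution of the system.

x_1(t) = -C_1e^(2t)sin(4t) - 2C_1e^(2t)cos(4t) - 2C_2e^(2t)sin(4t) + C_2e^(2t)cos(4t), x_2(t) = -2C_1e^(2t)sin(4t) - 3C_1e^(2t)cos(4t) - 3C_2e^(2t)sin(4t) + 2C_2e^(2t)cos(4t)

Coefficient matrix A = [[34, -20], [52, -30]].
Characteristic polynomial det(A - λI) = λ^2 - 4λ + 20 = 0.
Eigenvalues λ = 2 ± 4i (complex conjugate pair).
For λ=2+4i: an eigenvector is (-2,-3) - i(-1,-2) = (-2 + i, -3 + 2i).
A real fundamental pair from Re and Im of e^((2+4i)t)v: X_1 = e^(2t)(cos(4t)·(-2,-3) + sin(4t)·(-1,-2)), X_2 = e^(2t)(sin(4t)·(-2,-3) - cos(4t)·(-1,-2)).
General solution: C_1X_1 + C_2X_2.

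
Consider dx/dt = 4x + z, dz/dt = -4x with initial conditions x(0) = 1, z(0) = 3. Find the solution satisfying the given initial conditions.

Coefficient matrix A = [[4, 1], [-4, 0]].
Characteristic polynomial det(A - λI) = λ^2 - 4λ + 4 = 0.
Single eigenvalue λ = 2 with algebraic multiplicity 2.
Eigenvector v = (-1,2); generalized eigenvector w with (A-λI)w=v is (-1,1).
General solution: e^(2t)[C_1·v + C_2·(t·v + w)].
Applying x(0)=1, z(0)=3 gives C_1=4, C_2=-5.

x(t) = 5te^(2t) + e^(2t), z(t) = -10te^(2t) + 3e^(2t)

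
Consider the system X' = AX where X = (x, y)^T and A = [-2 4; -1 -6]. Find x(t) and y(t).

Coefficient matrix A = [[-2, 4], [-1, -6]].
Characteristic polynomial det(A - λI) = λ^2 + 8λ + 16 = 0.
Single eigenvalue λ = -4 with algebraic multiplicity 2.
Eigenvector v = (2,-1); generalized eigenvector w with (A-λI)w=v is (1,0).
General solution: e^(-4t)[K_1·v + K_2·(t·v + w)].

x(t) = 2K_1e^(-4t) + 2K_2te^(-4t) + K_2e^(-4t), y(t) = -K_1e^(-4t) - K_2te^(-4t)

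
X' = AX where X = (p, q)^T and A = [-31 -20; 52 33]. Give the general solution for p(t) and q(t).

Coefficient matrix A = [[-31, -20], [52, 33]].
Characteristic polynomial det(A - λI) = λ^2 - 2λ + 17 = 0.
Eigenvalues λ = 1 ± 4i (complex conjugate pair).
For λ=1+4i: an eigenvector is (2,-3) - i(-1,2) = (2 + i, -3 - 2i).
A real fundamental pair from Re and Im of e^((1+4i)t)v: X_1 = e^(t)(cos(4t)·(2,-3) + sin(4t)·(-1,2)), X_2 = e^(t)(sin(4t)·(2,-3) - cos(4t)·(-1,2)).
General solution: C_1X_1 + C_2X_2.

p(t) = -C_1e^(t)sin(4t) + 2C_1e^(t)cos(4t) + 2C_2e^(t)sin(4t) + C_2e^(t)cos(4t), q(t) = 2C_1e^(t)sin(4t) - 3C_1e^(t)cos(4t) - 3C_2e^(t)sin(4t) - 2C_2e^(t)cos(4t)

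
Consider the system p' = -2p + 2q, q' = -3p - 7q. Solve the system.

p(t) = C_1e^(-4t) - 2C_2e^(-5t), q(t) = -C_1e^(-4t) + 3C_2e^(-5t)

Coefficient matrix A = [[-2, 2], [-3, -7]].
Characteristic polynomial det(A - λI) = λ^2 + 9λ + 20 = 0.
Eigenvalues λ = -4, -5.
For λ=-4: (A-λI) row 1 is [2, 2], so an eigenvector is (1, -1).
For λ=-5: (A-λI) row 1 is [3, 2], so an eigenvector is (-2, 3).
General solution: C_1e^(-4t)(1,-1) + C_2e^(-5t)(-2,3).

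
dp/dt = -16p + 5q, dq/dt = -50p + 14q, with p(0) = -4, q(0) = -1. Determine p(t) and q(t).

p(t) = 11e^(-t)sin(5t) - 4e^(-t)cos(5t), q(t) = 37e^(-t)sin(5t) - e^(-t)cos(5t)

Coefficient matrix A = [[-16, 5], [-50, 14]].
Characteristic polynomial det(A - λI) = λ^2 + 2λ + 26 = 0.
Eigenvalues λ = -1 ± 5i (complex conjugate pair).
For λ=-1+5i: an eigenvector is (-1,-3) - i(0,1) = (-1, -3 - i).
A real fundamental pair from Re and Im of e^((-1+5i)t)v: X_1 = e^(-t)(cos(5t)·(-1,-3) + sin(5t)·(0,1)), X_2 = e^(-t)(sin(5t)·(-1,-3) - cos(5t)·(0,1)).
General solution: c_1X_1 + c_2X_2.
Applying p(0)=-4, q(0)=-1 gives c_1=4, c_2=-11.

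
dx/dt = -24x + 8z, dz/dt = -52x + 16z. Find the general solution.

x(t) = -K_1e^(-4t)sin(4t) + K_1e^(-4t)cos(4t) + K_2e^(-4t)sin(4t) + K_2e^(-4t)cos(4t), z(t) = -3K_1e^(-4t)sin(4t) + 2K_1e^(-4t)cos(4t) + 2K_2e^(-4t)sin(4t) + 3K_2e^(-4t)cos(4t)

Coefficient matrix A = [[-24, 8], [-52, 16]].
Characteristic polynomial det(A - λI) = λ^2 + 8λ + 32 = 0.
Eigenvalues λ = -4 ± 4i (complex conjugate pair).
For λ=-4+4i: an eigenvector is (1,2) - i(-1,-3) = (1 + i, 2 + 3i).
A real fundamental pair from Re and Im of e^((-4+4i)t)v: X_1 = e^(-4t)(cos(4t)·(1,2) + sin(4t)·(-1,-3)), X_2 = e^(-4t)(sin(4t)·(1,2) - cos(4t)·(-1,-3)).
General solution: K_1X_1 + K_2X_2.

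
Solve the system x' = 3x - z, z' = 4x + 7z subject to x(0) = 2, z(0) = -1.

Coefficient matrix A = [[3, -1], [4, 7]].
Characteristic polynomial det(A - λI) = λ^2 - 10λ + 25 = 0.
Single eigenvalue λ = 5 with algebraic multiplicity 2.
Eigenvector v = (1,-2); generalized eigenvector w with (A-λI)w=v is (-1,1).
General solution: e^(5t)[c_1·v + c_2·(t·v + w)].
Applying x(0)=2, z(0)=-1 gives c_1=-1, c_2=-3.

x(t) = -3te^(5t) + 2e^(5t), z(t) = 6te^(5t) - e^(5t)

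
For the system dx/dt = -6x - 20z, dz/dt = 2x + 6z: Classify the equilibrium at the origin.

A = [[-6,-20],[2,6]]; det(A-λI) = λ^2 + 4.
λ = 0 ± 2i: zero real part.

center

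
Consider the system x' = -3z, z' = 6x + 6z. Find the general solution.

Coefficient matrix A = [[0, -3], [6, 6]].
Characteristic polynomial det(A - λI) = λ^2 - 6λ + 18 = 0.
Eigenvalues λ = 3 ± 3i (complex conjugate pair).
For λ=3+3i: an eigenvector is (-1,1) - i(0,-1) = (-1, 1 + i).
A real fundamental pair from Re and Im of e^((3+3i)t)v: X_1 = e^(3t)(cos(3t)·(-1,1) + sin(3t)·(0,-1)), X_2 = e^(3t)(sin(3t)·(-1,1) - cos(3t)·(0,-1)).
General solution: K_1X_1 + K_2X_2.

x(t) = -K_1e^(3t)cos(3t) - K_2e^(3t)sin(3t), z(t) = -K_1e^(3t)sin(3t) + K_1e^(3t)cos(3t) + K_2e^(3t)sin(3t) + K_2e^(3t)cos(3t)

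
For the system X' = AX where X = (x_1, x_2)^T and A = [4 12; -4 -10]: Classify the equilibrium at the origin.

A = [[4,12],[-4,-10]]; det(A-λI) = λ^2 + 6λ + 8.
λ = -2, -4: both negative.

stable node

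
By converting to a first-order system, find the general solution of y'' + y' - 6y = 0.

Let x_1 = y, x_2 = y'. Then x_1' = x_2 and x_2' = 6x_1 - x_2.
A = [[0,1],[6,-1]]; det(A-λI) = λ^2 + λ - 6.
Eigenvalues λ = 2, -3 with eigenvectors (1,2), (1,-3).

y(t) = c_1e^(2t) + c_2e^(-3t)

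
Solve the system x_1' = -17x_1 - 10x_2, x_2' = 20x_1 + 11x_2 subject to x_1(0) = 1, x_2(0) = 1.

x_1(t) = -12e^(-3t)sin(2t) + e^(-3t)cos(2t), x_2(t) = 17e^(-3t)sin(2t) + e^(-3t)cos(2t)

Coefficient matrix A = [[-17, -10], [20, 11]].
Characteristic polynomial det(A - λI) = λ^2 + 6λ + 13 = 0.
Eigenvalues λ = -3 ± 2i (complex conjugate pair).
For λ=-3+2i: an eigenvector is (1,-1) - i(-2,3) = (1 + 2i, -1 - 3i).
A real fundamental pair from Re and Im of e^((-3+2i)t)v: X_1 = e^(-3t)(cos(2t)·(1,-1) + sin(2t)·(-2,3)), X_2 = e^(-3t)(sin(2t)·(1,-1) - cos(2t)·(-2,3)).
General solution: K_1X_1 + K_2X_2.
Applying x_1(0)=1, x_2(0)=1 gives K_1=5, K_2=-2.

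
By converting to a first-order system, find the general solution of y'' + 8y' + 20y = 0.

Let x_1 = y, x_2 = y'. Then x_1' = x_2 and x_2' = -20x_1 - 8x_2.
A = [[0,1],[-20,-8]]; det(A-λI) = λ^2 + 8λ + 20.
Eigenvalues λ = -4 ± 2i.

y(t) = c_1e^(-4t)cos(2t) + c_2e^(-4t)sin(2t)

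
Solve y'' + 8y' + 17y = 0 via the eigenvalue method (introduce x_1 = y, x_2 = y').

y(t) = C_1e^(-4t)cos(t) + C_2e^(-4t)sin(t)

Let x_1 = y, x_2 = y'. Then x_1' = x_2 and x_2' = -17x_1 - 8x_2.
A = [[0,1],[-17,-8]]; det(A-λI) = λ^2 + 8λ + 17.
Eigenvalues λ = -4 ± i.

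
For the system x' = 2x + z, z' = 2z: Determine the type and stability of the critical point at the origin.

A = [[2,1],[0,2]]; det(A-λI) = λ^2 - 4λ + 4.
repeated λ = 2 with a single eigenvector.

unstable improper node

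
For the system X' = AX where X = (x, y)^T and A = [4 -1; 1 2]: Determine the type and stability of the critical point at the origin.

unstable improper node

A = [[4,-1],[1,2]]; det(A-λI) = λ^2 - 6λ + 9.
repeated λ = 3 with a single eigenvector.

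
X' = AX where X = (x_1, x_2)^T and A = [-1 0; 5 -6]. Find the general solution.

x_1(t) = K_1e^(-t), x_2(t) = K_1e^(-t) - K_2e^(-6t)

Coefficient matrix A = [[-1, 0], [5, -6]].
Characteristic polynomial det(A - λI) = λ^2 + 7λ + 6 = 0.
Eigenvalues λ = -1, -6.
For λ=-1: (A-λI) row 2 is [5, -5], so an eigenvector is (1, 1).
For λ=-6: (A-λI) row 1 is [5, 0], so an eigenvector is (0, -1).
General solution: K_1e^(-t)(1,1) + K_2e^(-6t)(0,-1).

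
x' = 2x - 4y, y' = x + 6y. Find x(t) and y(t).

x(t) = 2c_1e^(4t) + 2c_2te^(4t) + 3c_2e^(4t), y(t) = -c_1e^(4t) - c_2te^(4t) - 2c_2e^(4t)

Coefficient matrix A = [[2, -4], [1, 6]].
Characteristic polynomial det(A - λI) = λ^2 - 8λ + 16 = 0.
Single eigenvalue λ = 4 with algebraic multiplicity 2.
Eigenvector v = (2,-1); generalized eigenvector w with (A-λI)w=v is (3,-2).
General solution: e^(4t)[c_1·v + c_2·(t·v + w)].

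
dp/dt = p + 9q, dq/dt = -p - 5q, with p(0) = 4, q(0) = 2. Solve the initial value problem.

p(t) = 30te^(-2t) + 4e^(-2t), q(t) = -10te^(-2t) + 2e^(-2t)

Coefficient matrix A = [[1, 9], [-1, -5]].
Characteristic polynomial det(A - λI) = λ^2 + 4λ + 4 = 0.
Single eigenvalue λ = -2 with algebraic multiplicity 2.
Eigenvector v = (3,-1); generalized eigenvector w with (A-λI)w=v is (-2,1).
General solution: e^(-2t)[K_1·v + K_2·(t·v + w)].
Applying p(0)=4, q(0)=2 gives K_1=8, K_2=10.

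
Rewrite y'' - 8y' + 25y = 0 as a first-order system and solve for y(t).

y(t) = C_1e^(4t)cos(3t) + C_2e^(4t)sin(3t)

Let x_1 = y, x_2 = y'. Then x_1' = x_2 and x_2' = -25x_1 + 8x_2.
A = [[0,1],[-25,8]]; det(A-λI) = λ^2 - 8λ + 25.
Eigenvalues λ = 4 ± 3i.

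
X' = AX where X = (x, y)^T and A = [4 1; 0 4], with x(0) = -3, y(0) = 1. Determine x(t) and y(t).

Coefficient matrix A = [[4, 1], [0, 4]].
Characteristic polynomial det(A - λI) = λ^2 - 8λ + 16 = 0.
Single eigenvalue λ = 4 with algebraic multiplicity 2.
Eigenvector v = (-1,0); generalized eigenvector w with (A-λI)w=v is (-3,-1).
General solution: e^(4t)[C_1·v + C_2·(t·v + w)].
Applying x(0)=-3, y(0)=1 gives C_1=6, C_2=-1.

x(t) = te^(4t) - 3e^(4t), y(t) = e^(4t)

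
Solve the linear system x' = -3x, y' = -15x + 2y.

Coefficient matrix A = [[-3, 0], [-15, 2]].
Characteristic polynomial det(A - λI) = λ^2 + λ - 6 = 0.
Eigenvalues λ = 2, -3.
For λ=2: (A-λI) row 1 is [-5, 0], so an eigenvector is (0, -1).
For λ=-3: (A-λI) row 2 is [-15, 5], so an eigenvector is (1, 3).
General solution: K_1e^(2t)(0,-1) + K_2e^(-3t)(1,3).

x(t) = K_2e^(-3t), y(t) = -K_1e^(2t) + 3K_2e^(-3t)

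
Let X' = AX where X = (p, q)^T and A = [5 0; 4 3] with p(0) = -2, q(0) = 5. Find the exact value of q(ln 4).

A = [[5,0],[4,3]]; eigenvalues λ = 3, 5.
Eigenvectors: (0,-1) for λ=3, (1,2) for λ=5.
From the initial condition, c_1 = -9, c_2 = -2.
q(ln 4) = (-9)(4^3)(-1) + (-2)(4^5)(2) = -3520.

-3520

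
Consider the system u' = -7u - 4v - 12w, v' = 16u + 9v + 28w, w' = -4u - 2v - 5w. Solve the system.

u(t) = c_1e^(t) + 2c_2e^(-3t) + 2c_3e^(-t), v(t) = -2c_1e^(t) - 5c_2e^(-3t) - 6c_3e^(-t), w(t) = c_2e^(-3t) + c_3e^(-t)

Coefficient matrix A = [[-7, -4, -12], [16, 9, 28], [-4, -2, -5]].
det(A - λI) = 0 gives eigenvalues λ = 1, -3, -1.
For λ=1: eigenvector (1,-2,0).
For λ=-3: eigenvector (2,-5,1).
For λ=-1: eigenvector (2,-6,1).
General solution: c_1e^(t)(1,-2,0) + c_2e^(-3t)(2,-5,1) + c_3e^(-t)(2,-6,1).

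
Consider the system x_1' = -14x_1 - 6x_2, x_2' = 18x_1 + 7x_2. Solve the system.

Coefficient matrix A = [[-14, -6], [18, 7]].
Characteristic polynomial det(A - λI) = λ^2 + 7λ + 10 = 0.
Eigenvalues λ = -2, -5.
For λ=-2: (A-λI) row 1 is [-12, -6], so an eigenvector is (-1, 2).
For λ=-5: (A-λI) row 1 is [-9, -6], so an eigenvector is (2, -3).
General solution: C_1e^(-2t)(-1,2) + C_2e^(-5t)(2,-3).

x_1(t) = -C_1e^(-2t) + 2C_2e^(-5t), x_2(t) = 2C_1e^(-2t) - 3C_2e^(-5t)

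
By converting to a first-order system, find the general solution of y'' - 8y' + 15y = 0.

y(t) = K_1e^(5t) + K_2e^(3t)

Let x_1 = y, x_2 = y'. Then x_1' = x_2 and x_2' = -15x_1 + 8x_2.
A = [[0,1],[-15,8]]; det(A-λI) = λ^2 - 8λ + 15.
Eigenvalues λ = 5, 3 with eigenvectors (1,5), (1,3).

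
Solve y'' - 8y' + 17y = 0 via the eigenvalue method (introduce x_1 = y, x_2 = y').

y(t) = C_1e^(4t)cos(t) + C_2e^(4t)sin(t)

Let x_1 = y, x_2 = y'. Then x_1' = x_2 and x_2' = -17x_1 + 8x_2.
A = [[0,1],[-17,8]]; det(A-λI) = λ^2 - 8λ + 17.
Eigenvalues λ = 4 ± i.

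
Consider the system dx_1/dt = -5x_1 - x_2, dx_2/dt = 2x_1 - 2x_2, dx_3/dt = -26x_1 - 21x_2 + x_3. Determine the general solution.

Coefficient matrix A = [[-5, -1, 0], [2, -2, 0], [-26, -21, 1]].
det(A - λI) = 0 gives eigenvalues λ = -4, -3, 1.
For λ=-4: eigenvector (1,-1,1).
For λ=-3: eigenvector (-1,2,4).
For λ=1: eigenvector (0,0,1).
General solution: K_1e^(-4t)(1,-1,1) + K_2e^(-3t)(-1,2,4) + K_3e^(t)(0,0,1).

x_1(t) = K_1e^(-4t) - K_2e^(-3t), x_2(t) = -K_1e^(-4t) + 2K_2e^(-3t), x_3(t) = K_1e^(-4t) + 4K_2e^(-3t) + K_3e^(t)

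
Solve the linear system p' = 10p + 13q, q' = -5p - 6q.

p(t) = -2K_1e^(2t)sin(t) + 3K_1e^(2t)cos(t) + 3K_2e^(2t)sin(t) + 2K_2e^(2t)cos(t), q(t) = K_1e^(2t)sin(t) - 2K_1e^(2t)cos(t) - 2K_2e^(2t)sin(t) - K_2e^(2t)cos(t)

Coefficient matrix A = [[10, 13], [-5, -6]].
Characteristic polynomial det(A - λI) = λ^2 - 4λ + 5 = 0.
Eigenvalues λ = 2 ± i (complex conjugate pair).
For λ=2+i: an eigenvector is (3,-2) - i(-2,1) = (3 + 2i, -2 - i).
A real fundamental pair from Re and Im of e^((2+i)t)v: X_1 = e^(2t)(cos(t)·(3,-2) + sin(t)·(-2,1)), X_2 = e^(2t)(sin(t)·(3,-2) - cos(t)·(-2,1)).
General solution: K_1X_1 + K_2X_2.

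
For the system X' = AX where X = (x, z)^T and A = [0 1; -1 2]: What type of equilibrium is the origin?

unstable improper node

A = [[0,1],[-1,2]]; det(A-λI) = λ^2 - 2λ + 1.
repeated λ = 1 with a single eigenvector.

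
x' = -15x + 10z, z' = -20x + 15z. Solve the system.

Coefficient matrix A = [[-15, 10], [-20, 15]].
Characteristic polynomial det(A - λI) = λ^2 - 25 = 0.
Eigenvalues λ = 5, -5.
For λ=5: (A-λI) row 1 is [-20, 10], so an eigenvector is (-1, -2).
For λ=-5: (A-λI) row 1 is [-10, 10], so an eigenvector is (-1, -1).
General solution: C_1e^(5t)(-1,-2) + C_2e^(-5t)(-1,-1).

x(t) = -C_1e^(5t) - C_2e^(-5t), z(t) = -2C_1e^(5t) - C_2e^(-5t)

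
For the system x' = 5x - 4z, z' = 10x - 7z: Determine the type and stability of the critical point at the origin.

stable spiral

A = [[5,-4],[10,-7]]; det(A-λI) = λ^2 + 2λ + 5.
λ = -1 ± 2i: negative real part.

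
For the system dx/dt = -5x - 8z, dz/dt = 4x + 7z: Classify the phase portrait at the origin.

saddle

A = [[-5,-8],[4,7]]; det(A-λI) = λ^2 - 2λ - 3.
λ = 3, -1: opposite signs.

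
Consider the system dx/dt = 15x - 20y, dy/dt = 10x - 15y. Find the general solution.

Coefficient matrix A = [[15, -20], [10, -15]].
Characteristic polynomial det(A - λI) = λ^2 - 25 = 0.
Eigenvalues λ = 5, -5.
For λ=5: (A-λI) row 1 is [10, -20], so an eigenvector is (2, 1).
For λ=-5: (A-λI) row 1 is [20, -20], so an eigenvector is (1, 1).
General solution: c_1e^(5t)(2,1) + c_2e^(-5t)(1,1).

x(t) = 2c_1e^(5t) + c_2e^(-5t), y(t) = c_1e^(5t) + c_2e^(-5t)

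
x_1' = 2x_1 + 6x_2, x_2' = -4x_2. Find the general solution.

x_1(t) = C_1e^(-4t) + C_2e^(2t), x_2(t) = -C_1e^(-4t)

Coefficient matrix A = [[2, 6], [0, -4]].
Characteristic polynomial det(A - λI) = λ^2 + 2λ - 8 = 0.
Eigenvalues λ = -4, 2.
For λ=-4: (A-λI) row 1 is [6, 6], so an eigenvector is (1, -1).
For λ=2: (A-λI) row 1 is [0, 6], so an eigenvector is (1, 0).
General solution: C_1e^(-4t)(1,-1) + C_2e^(2t)(1,0).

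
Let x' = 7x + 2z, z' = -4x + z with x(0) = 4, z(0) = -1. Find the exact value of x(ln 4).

A = [[7,2],[-4,1]]; eigenvalues λ = 5, 3.
Eigenvectors: (-1,1) for λ=5, (1,-2) for λ=3.
From the initial condition, c_1 = -7, c_2 = -3.
x(ln 4) = (-7)(4^5)(-1) + (-3)(4^3)(1) = 6976.

6976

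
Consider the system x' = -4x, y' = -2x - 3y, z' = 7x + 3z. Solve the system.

x(t) = -K_3e^(-4t), y(t) = K_1e^(-3t) - 2K_3e^(-4t), z(t) = K_2e^(3t) + K_3e^(-4t)

Coefficient matrix A = [[-4, 0, 0], [-2, -3, 0], [7, 0, 3]].
det(A - λI) = 0 gives eigenvalues λ = -3, 3, -4.
For λ=-3: eigenvector (0,1,0).
For λ=3: eigenvector (0,0,1).
For λ=-4: eigenvector (-1,-2,1).
General solution: K_1e^(-3t)(0,1,0) + K_2e^(3t)(0,0,1) + K_3e^(-4t)(-1,-2,1).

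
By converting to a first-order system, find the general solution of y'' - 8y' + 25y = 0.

Let x_1 = y, x_2 = y'. Then x_1' = x_2 and x_2' = -25x_1 + 8x_2.
A = [[0,1],[-25,8]]; det(A-λI) = λ^2 - 8λ + 25.
Eigenvalues λ = 4 ± 3i.

y(t) = c_1e^(4t)cos(3t) + c_2e^(4t)sin(3t)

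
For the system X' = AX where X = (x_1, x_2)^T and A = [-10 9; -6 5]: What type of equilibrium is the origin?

stable node

A = [[-10,9],[-6,5]]; det(A-λI) = λ^2 + 5λ + 4.
λ = -4, -1: both negative.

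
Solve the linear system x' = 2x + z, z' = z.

x(t) = c_1e^(t) - c_2e^(2t), z(t) = -c_1e^(t)

Coefficient matrix A = [[2, 1], [0, 1]].
Characteristic polynomial det(A - λI) = λ^2 - 3λ + 2 = 0.
Eigenvalues λ = 1, 2.
For λ=1: (A-λI) row 1 is [1, 1], so an eigenvector is (1, -1).
For λ=2: (A-λI) row 1 is [0, 1], so an eigenvector is (-1, 0).
General solution: c_1e^(t)(1,-1) + c_2e^(2t)(-1,0).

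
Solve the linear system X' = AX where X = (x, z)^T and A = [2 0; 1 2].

x(t) = -c_2e^(2t), z(t) = -c_1e^(2t) - c_2te^(2t) + c_2e^(2t)

Coefficient matrix A = [[2, 0], [1, 2]].
Characteristic polynomial det(A - λI) = λ^2 - 4λ + 4 = 0.
Single eigenvalue λ = 2 with algebraic multiplicity 2.
Eigenvector v = (0,-1); generalized eigenvector w with (A-λI)w=v is (-1,1).
General solution: e^(2t)[c_1·v + c_2·(t·v + w)].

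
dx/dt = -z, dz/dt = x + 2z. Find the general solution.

Coefficient matrix A = [[0, -1], [1, 2]].
Characteristic polynomial det(A - λI) = λ^2 - 2λ + 1 = 0.
Single eigenvalue λ = 1 with algebraic multiplicity 2.
Eigenvector v = (1,-1); generalized eigenvector w with (A-λI)w=v is (-1,0).
General solution: e^(t)[C_1·v + C_2·(t·v + w)].

x(t) = C_1e^(t) + C_2te^(t) - C_2e^(t), z(t) = -C_1e^(t) - C_2te^(t)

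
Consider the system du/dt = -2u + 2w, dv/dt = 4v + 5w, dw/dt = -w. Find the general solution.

u(t) = c_1e^(-2t) + 2c_3e^(-t), v(t) = c_2e^(4t) - c_3e^(-t), w(t) = c_3e^(-t)

Coefficient matrix A = [[-2, 0, 2], [0, 4, 5], [0, 0, -1]].
det(A - λI) = 0 gives eigenvalues λ = -2, 4, -1.
For λ=-2: eigenvector (1,0,0).
For λ=4: eigenvector (0,1,0).
For λ=-1: eigenvector (2,-1,1).
General solution: c_1e^(-2t)(1,0,0) + c_2e^(4t)(0,1,0) + c_3e^(-t)(2,-1,1).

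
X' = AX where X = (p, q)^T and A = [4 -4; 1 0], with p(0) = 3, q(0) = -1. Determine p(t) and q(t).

p(t) = 10te^(2t) + 3e^(2t), q(t) = 5te^(2t) - e^(2t)

Coefficient matrix A = [[4, -4], [1, 0]].
Characteristic polynomial det(A - λI) = λ^2 - 4λ + 4 = 0.
Single eigenvalue λ = 2 with algebraic multiplicity 2.
Eigenvector v = (2,1); generalized eigenvector w with (A-λI)w=v is (3,1).
General solution: e^(2t)[K_1·v + K_2·(t·v + w)].
Applying p(0)=3, q(0)=-1 gives K_1=-6, K_2=5.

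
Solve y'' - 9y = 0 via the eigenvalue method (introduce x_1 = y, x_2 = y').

y(t) = K_1e^(3t) + K_2e^(-3t)

Let x_1 = y, x_2 = y'. Then x_1' = x_2 and x_2' = 9x_1.
A = [[0,1],[9,0]]; det(A-λI) = λ^2 - 9.
Eigenvalues λ = 3, -3 with eigenvectors (1,3), (1,-3).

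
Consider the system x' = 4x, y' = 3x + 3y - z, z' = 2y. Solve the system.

Coefficient matrix A = [[4, 0, 0], [3, 3, -1], [0, 2, 0]].
det(A - λI) = 0 gives eigenvalues λ = 1, 4, 2.
For λ=1: eigenvector (0,-1,-2).
For λ=4: eigenvector (1,2,1).
For λ=2: eigenvector (0,1,1).
General solution: K_1e^(t)(0,-1,-2) + K_2e^(4t)(1,2,1) + K_3e^(2t)(0,1,1).

x(t) = K_2e^(4t), y(t) = -K_1e^(t) + 2K_2e^(4t) + K_3e^(2t), z(t) = -2K_1e^(t) + K_2e^(4t) + K_3e^(2t)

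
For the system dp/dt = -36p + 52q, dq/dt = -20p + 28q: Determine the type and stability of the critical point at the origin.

A = [[-36,52],[-20,28]]; det(A-λI) = λ^2 + 8λ + 32.
λ = -4 ± 4i: negative real part.

stable spiral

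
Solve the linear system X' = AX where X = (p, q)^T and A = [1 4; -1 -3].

Coefficient matrix A = [[1, 4], [-1, -3]].
Characteristic polynomial det(A - λI) = λ^2 + 2λ + 1 = 0.
Single eigenvalue λ = -1 with algebraic multiplicity 2.
Eigenvector v = (2,-1); generalized eigenvector w with (A-λI)w=v is (-3,2).
General solution: e^(-t)[K_1·v + K_2·(t·v + w)].

p(t) = 2K_1e^(-t) + 2K_2te^(-t) - 3K_2e^(-t), q(t) = -K_1e^(-t) - K_2te^(-t) + 2K_2e^(-t)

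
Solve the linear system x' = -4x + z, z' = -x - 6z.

Coefficient matrix A = [[-4, 1], [-1, -6]].
Characteristic polynomial det(A - λI) = λ^2 + 10λ + 25 = 0.
Single eigenvalue λ = -5 with algebraic multiplicity 2.
Eigenvector v = (1,-1); generalized eigenvector w with (A-λI)w=v is (-1,2).
General solution: e^(-5t)[C_1·v + C_2·(t·v + w)].

x(t) = C_1e^(-5t) + C_2te^(-5t) - C_2e^(-5t), z(t) = -C_1e^(-5t) - C_2te^(-5t) + 2C_2e^(-5t)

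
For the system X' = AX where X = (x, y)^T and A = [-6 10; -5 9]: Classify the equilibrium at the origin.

A = [[-6,10],[-5,9]]; det(A-λI) = λ^2 - 3λ - 4.
λ = -1, 4: opposite signs.

saddle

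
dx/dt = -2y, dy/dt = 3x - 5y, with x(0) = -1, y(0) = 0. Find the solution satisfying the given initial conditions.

Coefficient matrix A = [[0, -2], [3, -5]].
Characteristic polynomial det(A - λI) = λ^2 + 5λ + 6 = 0.
Eigenvalues λ = -3, -2.
For λ=-3: (A-λI) row 1 is [3, -2], so an eigenvector is (-2, -3).
For λ=-2: (A-λI) row 1 is [2, -2], so an eigenvector is (-1, -1).
General solution: C_1e^(-3t)(-2,-3) + C_2e^(-2t)(-1,-1).
Applying x(0)=-1, y(0)=0 gives C_1=-1, C_2=3.

x(t) = -3e^(-2t) + 2e^(-3t), y(t) = -3e^(-2t) + 3e^(-3t)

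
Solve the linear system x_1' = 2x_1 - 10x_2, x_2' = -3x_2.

x_1(t) = -2C_1e^(-3t) - C_2e^(2t), x_2(t) = -C_1e^(-3t)

Coefficient matrix A = [[2, -10], [0, -3]].
Characteristic polynomial det(A - λI) = λ^2 + λ - 6 = 0.
Eigenvalues λ = -3, 2.
For λ=-3: (A-λI) row 1 is [5, -10], so an eigenvector is (-2, -1).
For λ=2: (A-λI) row 1 is [0, -10], so an eigenvector is (-1, 0).
General solution: C_1e^(-3t)(-2,-1) + C_2e^(2t)(-1,0).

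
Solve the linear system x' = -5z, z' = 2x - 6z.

x(t) = C_1e^(-3t)sin(t) + 2C_1e^(-3t)cos(t) + 2C_2e^(-3t)sin(t) - C_2e^(-3t)cos(t), z(t) = C_1e^(-3t)sin(t) + C_1e^(-3t)cos(t) + C_2e^(-3t)sin(t) - C_2e^(-3t)cos(t)

Coefficient matrix A = [[0, -5], [2, -6]].
Characteristic polynomial det(A - λI) = λ^2 + 6λ + 10 = 0.
Eigenvalues λ = -3 ± i (complex conjugate pair).
For λ=-3+i: an eigenvector is (2,1) - i(1,1) = (2 - i, 1 - i).
A real fundamental pair from Re and Im of e^((-3+i)t)v: X_1 = e^(-3t)(cos(t)·(2,1) + sin(t)·(1,1)), X_2 = e^(-3t)(sin(t)·(2,1) - cos(t)·(1,1)).
General solution: C_1X_1 + C_2X_2.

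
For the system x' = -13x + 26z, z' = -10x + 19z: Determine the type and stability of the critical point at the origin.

A = [[-13,26],[-10,19]]; det(A-λI) = λ^2 - 6λ + 13.
λ = 3 ± 2i: positive real part.

unstable spiral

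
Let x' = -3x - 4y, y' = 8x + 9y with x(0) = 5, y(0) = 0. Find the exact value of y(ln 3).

2400

A = [[-3,-4],[8,9]]; eigenvalues λ = 1, 5.
Eigenvectors: (1,-1) for λ=1, (-1,2) for λ=5.
From the initial condition, c_1 = 10, c_2 = 5.
y(ln 3) = (10)(3^1)(-1) + (5)(3^5)(2) = 2400.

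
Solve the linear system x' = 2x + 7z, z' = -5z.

x(t) = -c_1e^(-5t) + c_2e^(2t), z(t) = c_1e^(-5t)

Coefficient matrix A = [[2, 7], [0, -5]].
Characteristic polynomial det(A - λI) = λ^2 + 3λ - 10 = 0.
Eigenvalues λ = -5, 2.
For λ=-5: (A-λI) row 1 is [7, 7], so an eigenvector is (-1, 1).
For λ=2: (A-λI) row 1 is [0, 7], so an eigenvector is (1, 0).
General solution: c_1e^(-5t)(-1,1) + c_2e^(2t)(1,0).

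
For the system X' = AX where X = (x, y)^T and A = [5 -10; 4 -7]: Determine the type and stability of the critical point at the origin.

stable spiral

A = [[5,-10],[4,-7]]; det(A-λI) = λ^2 + 2λ + 5.
λ = -1 ± 2i: negative real part.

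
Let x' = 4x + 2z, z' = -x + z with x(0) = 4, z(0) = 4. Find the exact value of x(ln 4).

832

A = [[4,2],[-1,1]]; eigenvalues λ = 3, 2.
Eigenvectors: (-2,1) for λ=3, (-1,1) for λ=2.
From the initial condition, c_1 = -8, c_2 = 12.
x(ln 4) = (-8)(4^3)(-2) + (12)(4^2)(-1) = 832.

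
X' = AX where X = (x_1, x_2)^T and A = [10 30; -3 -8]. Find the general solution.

Coefficient matrix A = [[10, 30], [-3, -8]].
Characteristic polynomial det(A - λI) = λ^2 - 2λ + 10 = 0.
Eigenvalues λ = 1 ± 3i (complex conjugate pair).
For λ=1+3i: an eigenvector is (3,-1) - i(-1,0) = (3 + i, -1).
A real fundamental pair from Re and Im of e^((1+3i)t)v: X_1 = e^(t)(cos(3t)·(3,-1) + sin(3t)·(-1,0)), X_2 = e^(t)(sin(3t)·(3,-1) - cos(3t)·(-1,0)).
General solution: C_1X_1 + C_2X_2.

x_1(t) = -C_1e^(t)sin(3t) + 3C_1e^(t)cos(3t) + 3C_2e^(t)sin(3t) + C_2e^(t)cos(3t), x_2(t) = -C_1e^(t)cos(3t) - C_2e^(t)sin(3t)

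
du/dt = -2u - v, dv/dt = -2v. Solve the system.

u(t) = c_1e^(-2t) + c_2te^(-2t) + 2c_2e^(-2t), v(t) = -c_2e^(-2t)

Coefficient matrix A = [[-2, -1], [0, -2]].
Characteristic polynomial det(A - λI) = λ^2 + 4λ + 4 = 0.
Single eigenvalue λ = -2 with algebraic multiplicity 2.
Eigenvector v = (1,0); generalized eigenvector w with (A-λI)w=v is (2,-1).
General solution: e^(-2t)[c_1·v + c_2·(t·v + w)].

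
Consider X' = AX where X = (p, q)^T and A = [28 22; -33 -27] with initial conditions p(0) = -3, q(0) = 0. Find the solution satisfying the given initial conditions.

Coefficient matrix A = [[28, 22], [-33, -27]].
Characteristic polynomial det(A - λI) = λ^2 - λ - 30 = 0.
Eigenvalues λ = -5, 6.
For λ=-5: (A-λI) row 1 is [33, 22], so an eigenvector is (-2, 3).
For λ=6: (A-λI) row 1 is [22, 22], so an eigenvector is (1, -1).
General solution: C_1e^(-5t)(-2,3) + C_2e^(6t)(1,-1).
Applying p(0)=-3, q(0)=0 gives C_1=-3, C_2=-9.

p(t) = -9e^(6t) + 6e^(-5t), q(t) = 9e^(6t) - 9e^(-5t)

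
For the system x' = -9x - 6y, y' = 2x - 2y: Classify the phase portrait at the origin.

stable node

A = [[-9,-6],[2,-2]]; det(A-λI) = λ^2 + 11λ + 30.
λ = -5, -6: both negative.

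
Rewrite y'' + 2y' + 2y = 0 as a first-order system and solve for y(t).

Let x_1 = y, x_2 = y'. Then x_1' = x_2 and x_2' = -2x_1 - 2x_2.
A = [[0,1],[-2,-2]]; det(A-λI) = λ^2 + 2λ + 2.
Eigenvalues λ = -1 ± i.

y(t) = C_1e^(-t)cos(t) + C_2e^(-t)sin(t)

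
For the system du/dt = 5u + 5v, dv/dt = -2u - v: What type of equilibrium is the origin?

A = [[5,5],[-2,-1]]; det(A-λI) = λ^2 - 4λ + 5.
λ = 2 ± i: positive real part.

unstable spiral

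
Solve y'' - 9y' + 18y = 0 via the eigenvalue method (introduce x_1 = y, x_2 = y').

y(t) = c_1e^(6t) + c_2e^(3t)

Let x_1 = y, x_2 = y'. Then x_1' = x_2 and x_2' = -18x_1 + 9x_2.
A = [[0,1],[-18,9]]; det(A-λI) = λ^2 - 9λ + 18.
Eigenvalues λ = 6, 3 with eigenvectors (1,6), (1,3).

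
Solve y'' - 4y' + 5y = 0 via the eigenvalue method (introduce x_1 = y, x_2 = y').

y(t) = c_1e^(2t)cos(t) + c_2e^(2t)sin(t)

Let x_1 = y, x_2 = y'. Then x_1' = x_2 and x_2' = -5x_1 + 4x_2.
A = [[0,1],[-5,4]]; det(A-λI) = λ^2 - 4λ + 5.
Eigenvalues λ = 2 ± i.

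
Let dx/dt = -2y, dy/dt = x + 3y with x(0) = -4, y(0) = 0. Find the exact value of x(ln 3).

A = [[0,-2],[1,3]]; eigenvalues λ = 2, 1.
Eigenvectors: (-1,1) for λ=2, (-2,1) for λ=1.
From the initial condition, c_1 = -4, c_2 = 4.
x(ln 3) = (-4)(3^2)(-1) + (4)(3^1)(-2) = 12.

12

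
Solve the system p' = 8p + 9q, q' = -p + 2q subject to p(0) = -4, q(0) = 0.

Coefficient matrix A = [[8, 9], [-1, 2]].
Characteristic polynomial det(A - λI) = λ^2 - 10λ + 25 = 0.
Single eigenvalue λ = 5 with algebraic multiplicity 2.
Eigenvector v = (-3,1); generalized eigenvector w with (A-λI)w=v is (-1,0).
General solution: e^(5t)[K_1·v + K_2·(t·v + w)].
Applying p(0)=-4, q(0)=0 gives K_1=0, K_2=4.

p(t) = -12te^(5t) - 4e^(5t), q(t) = 4te^(5t)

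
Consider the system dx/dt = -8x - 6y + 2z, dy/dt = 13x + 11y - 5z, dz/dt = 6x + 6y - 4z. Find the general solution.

x(t) = K_1e^(-2t) - 2K_2e^(-t) + K_3e^(2t), y(t) = -K_1e^(-2t) + 3K_2e^(-t) - 2K_3e^(2t), z(t) = 2K_2e^(-t) - K_3e^(2t)

Coefficient matrix A = [[-8, -6, 2], [13, 11, -5], [6, 6, -4]].
det(A - λI) = 0 gives eigenvalues λ = -2, -1, 2.
For λ=-2: eigenvector (1,-1,0).
For λ=-1: eigenvector (-2,3,2).
For λ=2: eigenvector (1,-2,-1).
General solution: K_1e^(-2t)(1,-1,0) + K_2e^(-t)(-2,3,2) + K_3e^(2t)(1,-2,-1).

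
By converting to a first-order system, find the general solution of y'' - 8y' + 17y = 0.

y(t) = K_1e^(4t)cos(t) + K_2e^(4t)sin(t)

Let x_1 = y, x_2 = y'. Then x_1' = x_2 and x_2' = -17x_1 + 8x_2.
A = [[0,1],[-17,8]]; det(A-λI) = λ^2 - 8λ + 17.
Eigenvalues λ = 4 ± i.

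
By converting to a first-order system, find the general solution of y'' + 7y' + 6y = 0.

y(t) = K_1e^(-t) + K_2e^(-6t)

Let x_1 = y, x_2 = y'. Then x_1' = x_2 and x_2' = -6x_1 - 7x_2.
A = [[0,1],[-6,-7]]; det(A-λI) = λ^2 + 7λ + 6.
Eigenvalues λ = -1, -6 with eigenvectors (1,-1), (1,-6).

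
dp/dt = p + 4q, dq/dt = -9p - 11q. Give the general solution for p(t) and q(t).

Coefficient matrix A = [[1, 4], [-9, -11]].
Characteristic polynomial det(A - λI) = λ^2 + 10λ + 25 = 0.
Single eigenvalue λ = -5 with algebraic multiplicity 2.
Eigenvector v = (2,-3); generalized eigenvector w with (A-λI)w=v is (1,-1).
General solution: e^(-5t)[C_1·v + C_2·(t·v + w)].

p(t) = 2C_1e^(-5t) + 2C_2te^(-5t) + C_2e^(-5t), q(t) = -3C_1e^(-5t) - 3C_2te^(-5t) - C_2e^(-5t)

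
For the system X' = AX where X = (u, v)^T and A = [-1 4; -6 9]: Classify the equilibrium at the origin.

A = [[-1,4],[-6,9]]; det(A-λI) = λ^2 - 8λ + 15.
λ = 3, 5: both positive.

unstable node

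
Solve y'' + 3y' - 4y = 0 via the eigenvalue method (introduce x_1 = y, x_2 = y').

Let x_1 = y, x_2 = y'. Then x_1' = x_2 and x_2' = 4x_1 - 3x_2.
A = [[0,1],[4,-3]]; det(A-λI) = λ^2 + 3λ - 4.
Eigenvalues λ = 1, -4 with eigenvectors (1,1), (1,-4).

y(t) = C_1e^(t) + C_2e^(-4t)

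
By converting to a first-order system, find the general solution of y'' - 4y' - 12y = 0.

Let x_1 = y, x_2 = y'. Then x_1' = x_2 and x_2' = 12x_1 + 4x_2.
A = [[0,1],[12,4]]; det(A-λI) = λ^2 - 4λ - 12.
Eigenvalues λ = 6, -2 with eigenvectors (1,6), (1,-2).

y(t) = c_1e^(6t) + c_2e^(-2t)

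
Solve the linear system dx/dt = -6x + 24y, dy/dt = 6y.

x(t) = -c_1e^(-6t) + 2c_2e^(6t), y(t) = c_2e^(6t)

Coefficient matrix A = [[-6, 24], [0, 6]].
Characteristic polynomial det(A - λI) = λ^2 - 36 = 0.
Eigenvalues λ = -6, 6.
For λ=-6: (A-λI) row 1 is [0, 24], so an eigenvector is (-1, 0).
For λ=6: (A-λI) row 1 is [-12, 24], so an eigenvector is (2, 1).
General solution: c_1e^(-6t)(-1,0) + c_2e^(6t)(2,1).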